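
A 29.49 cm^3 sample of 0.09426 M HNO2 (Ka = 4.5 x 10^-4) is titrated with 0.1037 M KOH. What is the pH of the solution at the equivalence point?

8.02

n(HNO2) = 0.09426 x 0.02949 = 0.002780 mol; V(KOH) at equivalence = 0.002780/0.1037 = 0.02681 L.
At equivalence all the acid is converted to NO2-; total volume = 0.02949 + 0.02681 = 0.05630 L, so [NO2-] = 0.002780/0.05630 = 0.04938 M.
Kb = Kw/Ka = 1.0e-14 / 4.5 x 10^-4 = 2.22e-11.
[OH^-] = sqrt(Kb x [NO2-]) = sqrt(2.22e-11 x 0.04938) = 1.05e-6 M.
pOH = 5.98, so pH = 14.00 - 5.98 = 8.02.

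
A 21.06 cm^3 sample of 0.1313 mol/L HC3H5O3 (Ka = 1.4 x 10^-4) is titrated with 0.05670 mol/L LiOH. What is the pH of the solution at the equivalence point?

n(HC3H5O3) = 0.1313 x 0.02106 = 0.002765 mol; V(LiOH) at equivalence = 0.002765/0.05670 = 0.04877 L.
At equivalence all the acid is converted to C3H5O3-; total volume = 0.02106 + 0.04877 = 0.06983 L, so [C3H5O3-] = 0.002765/0.06983 = 0.03960 M.
Kb = Kw/Ka = 1.0e-14 / 1.4 x 10^-4 = 7.14e-11.
[OH^-] = sqrt(Kb x [C3H5O3-]) = sqrt(7.14e-11 x 0.03960) = 1.68e-6 M.
pOH = 5.77, so pH = 14.00 - 5.77 = 8.23.

8.23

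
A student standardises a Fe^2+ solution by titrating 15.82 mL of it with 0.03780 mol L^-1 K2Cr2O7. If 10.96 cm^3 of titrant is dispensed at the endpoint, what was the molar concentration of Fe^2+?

n(K2Cr2O7) = 0.03780 x 0.01096 = 0.0004143 mol.
From the balanced equation, 1 mol K2Cr2O7 reacts with 6 mol Fe^2+, so n(Fe^2+) = 0.0004143 x 6/1 = 0.002486 mol.
[Fe^2+] = 0.002486 / 0.01582 L = 0.157 M.

0.157 M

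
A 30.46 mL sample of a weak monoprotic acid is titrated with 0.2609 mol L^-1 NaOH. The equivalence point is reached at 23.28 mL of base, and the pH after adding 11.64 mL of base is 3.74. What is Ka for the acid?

1.8 x 10^-4

11.64 mL is half of the equivalence volume, so this is the half-equivalence point where [HA] = [A^-].
At half-equivalence pH = pKa, so pKa = 3.74.
Ka = 10^(-3.74) = 1.8 x 10^-4.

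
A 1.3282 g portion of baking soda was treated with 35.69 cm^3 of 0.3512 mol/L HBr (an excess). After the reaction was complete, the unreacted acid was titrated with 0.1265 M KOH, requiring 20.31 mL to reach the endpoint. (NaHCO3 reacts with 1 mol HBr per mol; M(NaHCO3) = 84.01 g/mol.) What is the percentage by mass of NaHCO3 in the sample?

63.0%

Total n(HBr) added = 0.3512 x 0.03569 = 0.01253 mol.
n(KOH) used = 0.1265 x 0.02031 = 0.002569 mol, which equals the excess n(HBr).
So n(HBr) consumed by the sample = 0.01253 - 0.002569 = 0.009965 mol.
n(NaHCO3) = 0.009965 / 1 = 0.009965 mol.
mass NaHCO3 = 0.009965 x 84.01 = 0.8372 g, so %NaHCO3 = 0.8372/1.3282 x 100 = 63.0%.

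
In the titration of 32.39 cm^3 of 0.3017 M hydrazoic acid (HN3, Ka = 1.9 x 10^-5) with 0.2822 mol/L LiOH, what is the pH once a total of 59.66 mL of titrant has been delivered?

n(acid) = 0.3017 x 0.03239 = 0.009772 mol; n(LiOH) added = 0.2822 x 0.05966 = 0.01684 mol.
Base is in excess by 0.01684 - 0.009772 = 0.007064 mol in a total volume of 0.09205 L.
[OH^-] = 0.007064/0.09205 = 0.07674 M, so pOH = 1.11 and pH = 14.00 - 1.11 = 12.89.

12.89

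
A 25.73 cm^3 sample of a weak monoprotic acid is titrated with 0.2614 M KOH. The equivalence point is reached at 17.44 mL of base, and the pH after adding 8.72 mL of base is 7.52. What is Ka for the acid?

3.0 x 10^-8

8.72 mL is half of the equivalence volume, so this is the half-equivalence point where [HA] = [A^-].
At half-equivalence pH = pKa, so pKa = 7.52.
Ka = 10^(-7.52) = 3.0 x 10^-8.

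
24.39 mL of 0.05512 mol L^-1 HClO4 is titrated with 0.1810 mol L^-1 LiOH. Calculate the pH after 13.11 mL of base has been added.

n(acid) = 0.05512 x 0.02439 = 0.001344 mol; n(LiOH) added = 0.1810 x 0.01311 = 0.002373 mol.
Base is in excess by 0.002373 - 0.001344 = 0.001029 mol in a total volume of 0.03750 L.
[OH^-] = 0.001029/0.03750 = 0.02743 M, so pOH = 1.56 and pH = 14.00 - 1.56 = 12.44.

12.44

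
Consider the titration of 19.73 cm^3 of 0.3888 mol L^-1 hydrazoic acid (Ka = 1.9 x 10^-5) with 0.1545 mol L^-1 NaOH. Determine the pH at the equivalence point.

n(HN3) = 0.3888 x 0.01973 = 0.007671 mol; V(NaOH) at equivalence = 0.007671/0.1545 = 0.04965 L.
At equivalence all the acid is converted to N3-; total volume = 0.01973 + 0.04965 = 0.06938 L, so [N3-] = 0.007671/0.06938 = 0.1106 M.
Kb = Kw/Ka = 1.0e-14 / 1.9 x 10^-5 = 5.26e-10.
[OH^-] = sqrt(Kb x [N3-]) = sqrt(5.26e-10 x 0.1106) = 7.63e-6 M.
pOH = 5.12, so pH = 14.00 - 5.12 = 8.88.

8.88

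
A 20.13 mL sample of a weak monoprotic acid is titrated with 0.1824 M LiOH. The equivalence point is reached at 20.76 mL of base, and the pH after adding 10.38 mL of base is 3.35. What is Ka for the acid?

4.5 x 10^-4

10.38 mL is half of the equivalence volume, so this is the half-equivalence point where [HA] = [A^-].
At half-equivalence pH = pKa, so pKa = 3.35.
Ka = 10^(-3.35) = 4.5 x 10^-4.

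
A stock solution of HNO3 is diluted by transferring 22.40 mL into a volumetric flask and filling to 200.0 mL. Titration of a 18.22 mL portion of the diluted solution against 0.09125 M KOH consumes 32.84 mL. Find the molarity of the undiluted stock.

1.47 M

n(KOH) = 0.09125 x 0.03284 = 0.002997 mol.
n(HNO3) in the aliquot = 0.002997 mol.
[diluted HNO3] = 0.002997 / 0.01822 = 0.1645 M.
Dilution factor = 200.0/22.40 = 8.929, so [stock] = 0.1645 x 8.929 = 1.47 M.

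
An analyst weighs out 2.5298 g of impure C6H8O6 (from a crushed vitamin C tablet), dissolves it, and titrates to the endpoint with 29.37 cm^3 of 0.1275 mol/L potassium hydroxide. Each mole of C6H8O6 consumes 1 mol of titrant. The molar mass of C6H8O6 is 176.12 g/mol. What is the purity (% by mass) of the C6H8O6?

26.1%

n(KOH) = 0.1275 x 0.02937 = 0.003745 mol.
n(C6H8O6) = 0.003745 / 1 = 0.003745 mol.
mass of C6H8O6 = 0.003745 x 176.12 = 0.6595 g.
% purity = 0.6595 / 2.5298 x 100 = 26.1%.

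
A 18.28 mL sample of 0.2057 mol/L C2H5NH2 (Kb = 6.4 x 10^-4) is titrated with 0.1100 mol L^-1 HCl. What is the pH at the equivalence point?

5.98

n(C2H5NH2) = 0.2057 x 0.01828 = 0.003760 mol; V(HCl) at equivalence = 0.003760/0.1100 = 0.03418 L.
At equivalence the base is fully converted to C2H5NH3+; total volume = 0.05246 L, so [C2H5NH3+] = 0.003760/0.05246 = 0.07167 M.
Ka(C2H5NH3+) = Kw/Kb = 1.0e-14 / 6.4 x 10^-4 = 1.56e-11.
[H^+] = sqrt(Ka x [C2H5NH3+]) = sqrt(1.56e-11 x 0.07167) = 1.06e-6 M.
pH = -log(1.06e-6) = 5.98.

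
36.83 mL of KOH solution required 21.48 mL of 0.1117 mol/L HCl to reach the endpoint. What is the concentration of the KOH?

0.0651 M

n(HCl) delivered = 0.1117 x 0.02148 = 0.002399 mol.
For a 1:1 reaction, n(KOH) = 0.002399 mol.
[KOH] = 0.002399 mol / 0.03683 L = 0.0651 M.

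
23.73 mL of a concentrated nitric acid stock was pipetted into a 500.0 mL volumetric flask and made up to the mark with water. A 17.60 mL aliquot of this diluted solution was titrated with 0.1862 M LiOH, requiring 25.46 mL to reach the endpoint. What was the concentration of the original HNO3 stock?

n(LiOH) = 0.1862 x 0.02546 = 0.004741 mol.
n(HNO3) in the aliquot = 0.004741 mol.
[diluted HNO3] = 0.004741 / 0.01760 = 0.2694 M.
Dilution factor = 500.0/23.73 = 21.07, so [stock] = 0.2694 x 21.07 = 5.68 M.

5.68 M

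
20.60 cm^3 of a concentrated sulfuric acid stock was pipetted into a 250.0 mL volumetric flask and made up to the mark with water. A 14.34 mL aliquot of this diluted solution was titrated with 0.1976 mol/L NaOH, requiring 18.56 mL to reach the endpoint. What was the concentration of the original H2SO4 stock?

1.55 M

n(NaOH) = 0.1976 x 0.01856 = 0.003667 mol.
n(H2SO4) in the aliquot = 0.003667 x 1/2 = 0.001834 mol.
[diluted H2SO4] = 0.001834 / 0.01434 = 0.1279 M.
Dilution factor = 250.0/20.60 = 12.14, so [stock] = 0.1279 x 12.14 = 1.55 M.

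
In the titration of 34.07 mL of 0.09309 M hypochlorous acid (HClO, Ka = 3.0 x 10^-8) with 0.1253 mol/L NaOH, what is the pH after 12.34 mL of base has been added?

Initial n(HClO) = 0.09309 x 0.03407 = 0.003172 mol.
n(NaOH) added = 0.1253 x 0.01234 = 0.001546 mol, converting that many moles of HClO to ClO-.
Remaining n(HClO) = 0.001625 mol; n(ClO-) = 0.001546 mol.
By Henderson-Hasselbalch, pH = pKa + log([A^-]/[HA]) = 7.52 + log(0.001546/0.001625) = 7.52 + (-0.02) = 7.50.

7.50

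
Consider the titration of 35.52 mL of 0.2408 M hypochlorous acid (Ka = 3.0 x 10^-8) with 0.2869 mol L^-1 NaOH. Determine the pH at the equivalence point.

10.32

n(HClO) = 0.2408 x 0.03552 = 0.008553 mol; V(NaOH) at equivalence = 0.008553/0.2869 = 0.02981 L.
At equivalence all the acid is converted to ClO-; total volume = 0.03552 + 0.02981 = 0.06533 L, so [ClO-] = 0.008553/0.06533 = 0.1309 M.
Kb = Kw/Ka = 1.0e-14 / 3.0 x 10^-8 = 3.33e-7.
[OH^-] = sqrt(Kb x [ClO-]) = sqrt(3.33e-7 x 0.1309) = 0.000209 M.
pOH = 3.68, so pH = 14.00 - 3.68 = 10.32.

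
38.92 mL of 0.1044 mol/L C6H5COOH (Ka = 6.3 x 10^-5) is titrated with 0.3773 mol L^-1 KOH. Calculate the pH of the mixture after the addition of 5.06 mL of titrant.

Initial n(C6H5COOH) = 0.1044 x 0.03892 = 0.004063 mol.
n(KOH) added = 0.3773 x 0.005060 = 0.001909 mol, converting that many moles of C6H5COOH to C6H5COO-.
Remaining n(C6H5COOH) = 0.002154 mol; n(C6H5COO-) = 0.001909 mol.
By Henderson-Hasselbalch, pH = pKa + log([A^-]/[HA]) = 4.20 + log(0.001909/0.002154) = 4.20 + (-0.05) = 4.15.

4.15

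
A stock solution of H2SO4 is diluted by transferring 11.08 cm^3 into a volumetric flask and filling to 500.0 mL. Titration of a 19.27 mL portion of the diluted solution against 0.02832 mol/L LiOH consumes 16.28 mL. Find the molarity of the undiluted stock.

0.540 M

n(LiOH) = 0.02832 x 0.01628 = 0.0004610 mol.
n(H2SO4) in the aliquot = 0.0004610 x 1/2 = 0.0002305 mol.
[diluted H2SO4] = 0.0002305 / 0.01927 = 0.01196 M.
Dilution factor = 500.0/11.08 = 45.13, so [stock] = 0.01196 x 45.13 = 0.540 M.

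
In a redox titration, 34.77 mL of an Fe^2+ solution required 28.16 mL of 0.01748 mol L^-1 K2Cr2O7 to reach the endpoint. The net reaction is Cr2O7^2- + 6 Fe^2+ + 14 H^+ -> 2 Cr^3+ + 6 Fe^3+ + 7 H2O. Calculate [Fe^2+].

n(K2Cr2O7) = 0.01748 x 0.02816 = 0.0004922 mol.
From the balanced equation, 1 mol K2Cr2O7 reacts with 6 mol Fe^2+, so n(Fe^2+) = 0.0004922 x 6/1 = 0.002953 mol.
[Fe^2+] = 0.002953 / 0.03477 L = 0.0849 M.

0.0849 M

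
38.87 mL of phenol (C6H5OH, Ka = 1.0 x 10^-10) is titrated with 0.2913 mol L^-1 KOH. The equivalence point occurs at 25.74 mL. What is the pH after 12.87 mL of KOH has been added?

12.87 mL is exactly half the equivalence volume (25.74/2), i.e. the half-equivalence point.
There, n(HA) = n(A^-), so pH = pKa = -log(1.0 x 10^-10) = 10.00.

10.00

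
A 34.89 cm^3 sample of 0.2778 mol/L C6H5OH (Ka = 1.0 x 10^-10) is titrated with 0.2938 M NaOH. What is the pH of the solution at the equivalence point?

11.58

n(C6H5OH) = 0.2778 x 0.03489 = 0.009692 mol; V(NaOH) at equivalence = 0.009692/0.2938 = 0.03299 L.
At equivalence all the acid is converted to C6H5O-; total volume = 0.03489 + 0.03299 = 0.06788 L, so [C6H5O-] = 0.009692/0.06788 = 0.1428 M.
Kb = Kw/Ka = 1.0e-14 / 1.0 x 10^-10 = 0.000100.
[OH^-] = sqrt(Kb x [C6H5O-]) = sqrt(0.000100 x 0.1428) = 0.00378 M.
pOH = 2.42, so pH = 14.00 - 2.42 = 11.58.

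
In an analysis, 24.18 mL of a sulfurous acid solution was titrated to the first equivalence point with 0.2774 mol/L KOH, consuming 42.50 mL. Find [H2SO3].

0.488 M

n(KOH) = 0.2774 x 0.04250 = 0.01179 mol.
At the first equivalence point, 1 mol OH^- react per mol H2SO3, so n(H2SO3) = 0.01179 / 1 = 0.01179 mol.
[H2SO3] = 0.01179 / 0.02418 L = 0.488 M.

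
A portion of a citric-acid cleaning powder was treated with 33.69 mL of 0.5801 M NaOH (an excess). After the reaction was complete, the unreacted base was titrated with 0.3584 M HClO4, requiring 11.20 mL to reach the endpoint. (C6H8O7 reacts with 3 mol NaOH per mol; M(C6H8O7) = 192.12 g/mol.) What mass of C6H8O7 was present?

0.995 g

Total n(NaOH) added = 0.5801 x 0.03369 = 0.01954 mol.
n(HClO4) used = 0.3584 x 0.01120 = 0.004014 mol, which equals the excess n(NaOH).
So n(NaOH) consumed by the sample = 0.01954 - 0.004014 = 0.01553 mol.
n(C6H8O7) = 0.01553 / 3 = 0.005176 mol.
mass = 0.005176 mol x 192.12 g/mol = 0.995 g.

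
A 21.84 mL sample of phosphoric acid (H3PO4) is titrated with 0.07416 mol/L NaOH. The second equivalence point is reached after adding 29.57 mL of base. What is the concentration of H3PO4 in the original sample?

0.0502 M

n(NaOH) = 0.07416 x 0.02957 = 0.002193 mol.
At the second equivalence point, 2 mol OH^- react per mol H3PO4, so n(H3PO4) = 0.002193 / 2 = 0.001096 mol.
[H3PO4] = 0.001096 / 0.02184 L = 0.0502 M.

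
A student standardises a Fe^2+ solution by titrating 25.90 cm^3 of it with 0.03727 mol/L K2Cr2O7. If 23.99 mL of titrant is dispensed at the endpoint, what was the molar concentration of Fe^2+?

n(K2Cr2O7) = 0.03727 x 0.02399 = 0.0008941 mol.
From the balanced equation, 1 mol K2Cr2O7 reacts with 6 mol Fe^2+, so n(Fe^2+) = 0.0008941 x 6/1 = 0.005365 mol.
[Fe^2+] = 0.005365 / 0.02590 L = 0.207 M.

0.207 M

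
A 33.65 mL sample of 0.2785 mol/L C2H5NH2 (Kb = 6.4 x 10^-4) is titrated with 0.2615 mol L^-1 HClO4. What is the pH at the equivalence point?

5.84

n(C2H5NH2) = 0.2785 x 0.03365 = 0.009372 mol; V(HClO4) at equivalence = 0.009372/0.2615 = 0.03584 L.
At equivalence the base is fully converted to C2H5NH3+; total volume = 0.06949 L, so [C2H5NH3+] = 0.009372/0.06949 = 0.1349 M.
Ka(C2H5NH3+) = Kw/Kb = 1.0e-14 / 6.4 x 10^-4 = 1.56e-11.
[H^+] = sqrt(Ka x [C2H5NH3+]) = sqrt(1.56e-11 x 0.1349) = 1.45e-6 M.
pH = -log(1.45e-6) = 5.84.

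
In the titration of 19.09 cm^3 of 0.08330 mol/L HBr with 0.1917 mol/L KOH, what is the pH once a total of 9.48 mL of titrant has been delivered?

11.90

n(acid) = 0.08330 x 0.01909 = 0.001590 mol; n(KOH) added = 0.1917 x 0.009480 = 0.001817 mol.
Base is in excess by 0.001817 - 0.001590 = 0.0002271 mol in a total volume of 0.02857 L.
[OH^-] = 0.0002271/0.02857 = 0.007950 M, so pOH = 2.10 and pH = 14.00 - 2.10 = 11.90.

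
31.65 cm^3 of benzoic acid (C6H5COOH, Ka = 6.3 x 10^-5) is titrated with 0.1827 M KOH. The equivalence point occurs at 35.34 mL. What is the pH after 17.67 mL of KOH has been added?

17.67 mL is exactly half the equivalence volume (35.34/2), i.e. the half-equivalence point.
There, n(HA) = n(A^-), so pH = pKa = -log(6.3 x 10^-5) = 4.20.

4.20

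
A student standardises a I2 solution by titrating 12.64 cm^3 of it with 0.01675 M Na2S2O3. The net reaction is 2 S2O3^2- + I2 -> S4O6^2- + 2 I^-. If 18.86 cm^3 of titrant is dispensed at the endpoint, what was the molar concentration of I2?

n(Na2S2O3) = 0.01675 x 0.01886 = 0.0003159 mol.
From the balanced equation, 2 mol Na2S2O3 reacts with 1 mol I2, so n(I2) = 0.0003159 x 1/2 = 0.0001580 mol.
[I2] = 0.0001580 / 0.01264 L = 0.0125 M.

0.0125 M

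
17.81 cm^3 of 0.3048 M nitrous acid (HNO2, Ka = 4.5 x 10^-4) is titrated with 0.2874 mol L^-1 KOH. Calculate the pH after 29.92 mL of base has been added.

n(acid) = 0.3048 x 0.01781 = 0.005428 mol; n(KOH) added = 0.2874 x 0.02992 = 0.008599 mol.
Base is in excess by 0.008599 - 0.005428 = 0.003171 mol in a total volume of 0.04773 L.
[OH^-] = 0.003171/0.04773 = 0.06643 M, so pOH = 1.18 and pH = 14.00 - 1.18 = 12.82.

12.82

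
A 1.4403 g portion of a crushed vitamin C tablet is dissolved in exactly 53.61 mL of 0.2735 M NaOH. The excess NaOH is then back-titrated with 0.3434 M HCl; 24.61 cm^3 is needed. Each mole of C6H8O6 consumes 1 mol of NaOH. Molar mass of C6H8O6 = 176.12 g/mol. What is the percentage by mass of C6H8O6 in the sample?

76.0%

Total n(NaOH) added = 0.2735 x 0.05361 = 0.01466 mol.
n(HCl) used = 0.3434 x 0.02461 = 0.008451 mol, which equals the excess n(NaOH).
So n(NaOH) consumed by the sample = 0.01466 - 0.008451 = 0.006211 mol.
n(C6H8O6) = 0.006211 / 1 = 0.006211 mol.
mass C6H8O6 = 0.006211 x 176.12 = 1.094 g, so %C6H8O6 = 1.094/1.4403 x 100 = 76.0%.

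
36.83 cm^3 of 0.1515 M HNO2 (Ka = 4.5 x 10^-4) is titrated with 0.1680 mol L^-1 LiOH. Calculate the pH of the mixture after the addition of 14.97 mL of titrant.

3.26

Initial n(HNO2) = 0.1515 x 0.03683 = 0.005580 mol.
n(LiOH) added = 0.1680 x 0.01497 = 0.002515 mol, converting that many moles of HNO2 to NO2-.
Remaining n(HNO2) = 0.003065 mol; n(NO2-) = 0.002515 mol.
By Henderson-Hasselbalch, pH = pKa + log([A^-]/[HA]) = 3.35 + log(0.002515/0.003065) = 3.35 + (-0.09) = 3.26.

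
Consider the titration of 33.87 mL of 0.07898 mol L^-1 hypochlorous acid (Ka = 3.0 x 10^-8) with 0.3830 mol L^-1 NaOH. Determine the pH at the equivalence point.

n(HClO) = 0.07898 x 0.03387 = 0.002675 mol; V(NaOH) at equivalence = 0.002675/0.3830 = 0.006984 L.
At equivalence all the acid is converted to ClO-; total volume = 0.03387 + 0.006984 = 0.04085 L, so [ClO-] = 0.002675/0.04085 = 0.06548 M.
Kb = Kw/Ka = 1.0e-14 / 3.0 x 10^-8 = 3.33e-7.
[OH^-] = sqrt(Kb x [ClO-]) = sqrt(3.33e-7 x 0.06548) = 0.000148 M.
pOH = 3.83, so pH = 14.00 - 3.83 = 10.17.

10.17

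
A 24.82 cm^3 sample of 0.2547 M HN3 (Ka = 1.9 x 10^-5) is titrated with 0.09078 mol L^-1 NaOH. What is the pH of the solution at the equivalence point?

8.77

n(HN3) = 0.2547 x 0.02482 = 0.006322 mol; V(NaOH) at equivalence = 0.006322/0.09078 = 0.06964 L.
At equivalence all the acid is converted to N3-; total volume = 0.02482 + 0.06964 = 0.09446 L, so [N3-] = 0.006322/0.09446 = 0.06693 M.
Kb = Kw/Ka = 1.0e-14 / 1.9 x 10^-5 = 5.26e-10.
[OH^-] = sqrt(Kb x [N3-]) = sqrt(5.26e-10 x 0.06693) = 5.94e-6 M.
pOH = 5.23, so pH = 14.00 - 5.23 = 8.77.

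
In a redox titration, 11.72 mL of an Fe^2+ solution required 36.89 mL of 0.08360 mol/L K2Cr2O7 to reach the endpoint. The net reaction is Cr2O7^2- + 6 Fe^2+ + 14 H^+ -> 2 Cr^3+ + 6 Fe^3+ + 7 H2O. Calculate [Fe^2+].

n(K2Cr2O7) = 0.08360 x 0.03689 = 0.003084 mol.
From the balanced equation, 1 mol K2Cr2O7 reacts with 6 mol Fe^2+, so n(Fe^2+) = 0.003084 x 6/1 = 0.01850 mol.
[Fe^2+] = 0.01850 / 0.01172 L = 1.58 M.

1.58 M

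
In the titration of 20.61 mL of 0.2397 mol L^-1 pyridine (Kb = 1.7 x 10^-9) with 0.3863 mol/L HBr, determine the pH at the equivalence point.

n(C5H5N) = 0.2397 x 0.02061 = 0.004940 mol; V(HBr) at equivalence = 0.004940/0.3863 = 0.01279 L.
At equivalence the base is fully converted to C5H5NH+; total volume = 0.03340 L, so [C5H5NH+] = 0.004940/0.03340 = 0.1479 M.
Ka(C5H5NH+) = Kw/Kb = 1.0e-14 / 1.7 x 10^-9 = 5.88e-6.
[H^+] = sqrt(Ka x [C5H5NH+]) = sqrt(5.88e-6 x 0.1479) = 0.000933 M.
pH = -log(0.000933) = 3.03.

3.03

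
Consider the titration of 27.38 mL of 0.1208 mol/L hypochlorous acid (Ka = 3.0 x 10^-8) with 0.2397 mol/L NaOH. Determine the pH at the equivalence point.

n(HClO) = 0.1208 x 0.02738 = 0.003308 mol; V(NaOH) at equivalence = 0.003308/0.2397 = 0.01380 L.
At equivalence all the acid is converted to ClO-; total volume = 0.02738 + 0.01380 = 0.04118 L, so [ClO-] = 0.003308/0.04118 = 0.08032 M.
Kb = Kw/Ka = 1.0e-14 / 3.0 x 10^-8 = 3.33e-7.
[OH^-] = sqrt(Kb x [ClO-]) = sqrt(3.33e-7 x 0.08032) = 0.000164 M.
pOH = 3.79, so pH = 14.00 - 3.79 = 10.21.

10.21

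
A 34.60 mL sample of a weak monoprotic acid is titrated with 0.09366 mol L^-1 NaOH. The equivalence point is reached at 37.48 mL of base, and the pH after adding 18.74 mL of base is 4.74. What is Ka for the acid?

1.8 x 10^-5

18.74 mL is half of the equivalence volume, so this is the half-equivalence point where [HA] = [A^-].
At half-equivalence pH = pKa, so pKa = 4.74.
Ka = 10^(-4.74) = 1.8 x 10^-5.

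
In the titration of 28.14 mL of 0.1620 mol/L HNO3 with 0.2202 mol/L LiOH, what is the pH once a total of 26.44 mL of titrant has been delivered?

n(acid) = 0.1620 x 0.02814 = 0.004559 mol; n(LiOH) added = 0.2202 x 0.02644 = 0.005822 mol.
Base is in excess by 0.005822 - 0.004559 = 0.001263 mol in a total volume of 0.05458 L.
[OH^-] = 0.001263/0.05458 = 0.02315 M, so pOH = 1.64 and pH = 14.00 - 1.64 = 12.36.

12.36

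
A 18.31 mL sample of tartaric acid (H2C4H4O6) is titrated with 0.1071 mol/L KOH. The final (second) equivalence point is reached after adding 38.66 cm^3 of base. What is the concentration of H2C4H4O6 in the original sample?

0.113 M

n(KOH) = 0.1071 x 0.03866 = 0.004140 mol.
At the final (second) equivalence point, 2 mol OH^- react per mol H2C4H4O6, so n(H2C4H4O6) = 0.004140 / 2 = 0.002070 mol.
[H2C4H4O6] = 0.002070 / 0.01831 L = 0.113 M.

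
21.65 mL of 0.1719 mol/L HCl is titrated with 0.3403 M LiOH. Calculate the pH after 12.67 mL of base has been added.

n(acid) = 0.1719 x 0.02165 = 0.003722 mol; n(LiOH) added = 0.3403 x 0.01267 = 0.004312 mol.
Base is in excess by 0.004312 - 0.003722 = 0.0005900 mol in a total volume of 0.03432 L.
[OH^-] = 0.0005900/0.03432 = 0.01719 M, so pOH = 1.76 and pH = 14.00 - 1.76 = 12.24.

12.24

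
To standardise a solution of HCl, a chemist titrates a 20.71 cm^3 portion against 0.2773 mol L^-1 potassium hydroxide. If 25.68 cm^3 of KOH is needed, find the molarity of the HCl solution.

0.344 M

n(KOH) delivered = 0.2773 x 0.02568 = 0.007121 mol.
For a 1:1 reaction, n(HCl) = 0.007121 mol.
[HCl] = 0.007121 mol / 0.02071 L = 0.344 M.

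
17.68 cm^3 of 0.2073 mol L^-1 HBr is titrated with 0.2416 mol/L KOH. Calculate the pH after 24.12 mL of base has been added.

n(acid) = 0.2073 x 0.01768 = 0.003665 mol; n(KOH) added = 0.2416 x 0.02412 = 0.005827 mol.
Base is in excess by 0.005827 - 0.003665 = 0.002162 mol in a total volume of 0.04180 L.
[OH^-] = 0.002162/0.04180 = 0.05173 M, so pOH = 1.29 and pH = 14.00 - 1.29 = 12.71.

12.71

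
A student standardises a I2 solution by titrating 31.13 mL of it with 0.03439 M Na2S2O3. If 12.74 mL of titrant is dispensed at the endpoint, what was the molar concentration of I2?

0.00704 M

n(Na2S2O3) = 0.03439 x 0.01274 = 0.0004381 mol.
From the balanced equation, 2 mol Na2S2O3 reacts with 1 mol I2, so n(I2) = 0.0004381 x 1/2 = 0.0002191 mol.
[I2] = 0.0002191 / 0.03113 L = 0.00704 M.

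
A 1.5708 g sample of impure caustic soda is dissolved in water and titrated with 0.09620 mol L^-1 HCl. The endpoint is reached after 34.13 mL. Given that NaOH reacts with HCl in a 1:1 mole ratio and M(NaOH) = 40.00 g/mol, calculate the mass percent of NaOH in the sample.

n(HCl) = 0.09620 x 0.03413 = 0.003283 mol.
n(NaOH) = 0.003283 / 1 = 0.003283 mol.
mass of NaOH = 0.003283 x 40.00 = 0.1313 g.
% purity = 0.1313 / 1.5708 x 100 = 8.36%.

8.36%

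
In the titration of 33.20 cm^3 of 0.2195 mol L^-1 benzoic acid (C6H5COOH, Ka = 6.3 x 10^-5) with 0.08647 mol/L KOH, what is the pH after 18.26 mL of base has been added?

Initial n(C6H5COOH) = 0.2195 x 0.03320 = 0.007287 mol.
n(KOH) added = 0.08647 x 0.01826 = 0.001579 mol, converting that many moles of C6H5COOH to C6H5COO-.
Remaining n(C6H5COOH) = 0.005708 mol; n(C6H5COO-) = 0.001579 mol.
By Henderson-Hasselbalch, pH = pKa + log([A^-]/[HA]) = 4.20 + log(0.001579/0.005708) = 4.20 + (-0.56) = 3.64.

3.64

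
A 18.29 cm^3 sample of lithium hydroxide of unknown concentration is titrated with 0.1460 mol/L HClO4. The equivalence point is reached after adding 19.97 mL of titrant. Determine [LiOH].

n(HClO4) delivered = 0.1460 x 0.01997 = 0.002916 mol.
For a 1:1 reaction, n(LiOH) = 0.002916 mol.
[LiOH] = 0.002916 mol / 0.01829 L = 0.159 M.

0.159 M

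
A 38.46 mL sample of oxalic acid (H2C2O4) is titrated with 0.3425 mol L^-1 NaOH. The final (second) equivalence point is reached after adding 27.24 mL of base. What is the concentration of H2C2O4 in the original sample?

0.121 M

n(NaOH) = 0.3425 x 0.02724 = 0.009330 mol.
At the final (second) equivalence point, 2 mol OH^- react per mol H2C2O4, so n(H2C2O4) = 0.009330 / 2 = 0.004665 mol.
[H2C2O4] = 0.004665 / 0.03846 L = 0.121 M.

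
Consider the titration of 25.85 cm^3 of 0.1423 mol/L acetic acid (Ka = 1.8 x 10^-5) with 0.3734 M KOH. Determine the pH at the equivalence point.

8.88

n(CH3COOH) = 0.1423 x 0.02585 = 0.003678 mol; V(KOH) at equivalence = 0.003678/0.3734 = 0.009851 L.
At equivalence all the acid is converted to CH3COO-; total volume = 0.02585 + 0.009851 = 0.03570 L, so [CH3COO-] = 0.003678/0.03570 = 0.1030 M.
Kb = Kw/Ka = 1.0e-14 / 1.8 x 10^-5 = 5.56e-10.
[OH^-] = sqrt(Kb x [CH3COO-]) = sqrt(5.56e-10 x 0.1030) = 7.57e-6 M.
pOH = 5.12, so pH = 14.00 - 5.12 = 8.88.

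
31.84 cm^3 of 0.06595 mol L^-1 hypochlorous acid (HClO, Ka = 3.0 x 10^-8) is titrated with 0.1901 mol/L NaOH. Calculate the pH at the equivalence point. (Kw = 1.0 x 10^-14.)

n(HClO) = 0.06595 x 0.03184 = 0.002100 mol; V(NaOH) at equivalence = 0.002100/0.1901 = 0.01105 L.
At equivalence all the acid is converted to ClO-; total volume = 0.03184 + 0.01105 = 0.04289 L, so [ClO-] = 0.002100/0.04289 = 0.04896 M.
Kb = Kw/Ka = 1.0e-14 / 3.0 x 10^-8 = 3.33e-7.
[OH^-] = sqrt(Kb x [ClO-]) = sqrt(3.33e-7 x 0.04896) = 0.000128 M.
pOH = 3.89, so pH = 14.00 - 3.89 = 10.11.

10.11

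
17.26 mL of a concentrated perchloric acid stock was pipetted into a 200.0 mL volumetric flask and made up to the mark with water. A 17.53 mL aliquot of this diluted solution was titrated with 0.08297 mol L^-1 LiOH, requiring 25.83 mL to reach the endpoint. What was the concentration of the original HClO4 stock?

n(LiOH) = 0.08297 x 0.02583 = 0.002143 mol.
n(HClO4) in the aliquot = 0.002143 mol.
[diluted HClO4] = 0.002143 / 0.01753 = 0.1223 M.
Dilution factor = 200.0/17.26 = 11.59, so [stock] = 0.1223 x 11.59 = 1.42 M.

1.42 M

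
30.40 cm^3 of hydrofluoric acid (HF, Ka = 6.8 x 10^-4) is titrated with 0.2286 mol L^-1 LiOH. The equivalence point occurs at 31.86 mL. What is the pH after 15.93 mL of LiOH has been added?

15.93 mL is exactly half the equivalence volume (31.86/2), i.e. the half-equivalence point.
There, n(HA) = n(A^-), so pH = pKa = -log(6.8 x 10^-4) = 3.17.

3.17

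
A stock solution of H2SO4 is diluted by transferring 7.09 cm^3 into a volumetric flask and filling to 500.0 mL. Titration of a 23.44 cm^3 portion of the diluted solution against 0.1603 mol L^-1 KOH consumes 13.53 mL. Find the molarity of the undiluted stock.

n(KOH) = 0.1603 x 0.01353 = 0.002169 mol.
n(H2SO4) in the aliquot = 0.002169 x 1/2 = 0.001084 mol.
[diluted H2SO4] = 0.001084 / 0.02344 = 0.04626 M.
Dilution factor = 500.0/7.090 = 70.52, so [stock] = 0.04626 x 70.52 = 3.26 M.

3.26 M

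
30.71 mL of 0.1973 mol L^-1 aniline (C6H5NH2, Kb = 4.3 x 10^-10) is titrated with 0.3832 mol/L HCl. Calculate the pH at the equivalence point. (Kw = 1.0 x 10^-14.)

2.76

n(C6H5NH2) = 0.1973 x 0.03071 = 0.006059 mol; V(HCl) at equivalence = 0.006059/0.3832 = 0.01581 L.
At equivalence the base is fully converted to C6H5NH3+; total volume = 0.04652 L, so [C6H5NH3+] = 0.006059/0.04652 = 0.1302 M.
Ka(C6H5NH3+) = Kw/Kb = 1.0e-14 / 4.3 x 10^-10 = 2.33e-5.
[H^+] = sqrt(Ka x [C6H5NH3+]) = sqrt(2.33e-5 x 0.1302) = 0.00174 M.
pH = -log(0.00174) = 2.76.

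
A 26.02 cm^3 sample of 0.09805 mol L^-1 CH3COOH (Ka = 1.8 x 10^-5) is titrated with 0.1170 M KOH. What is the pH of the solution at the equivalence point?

n(CH3COOH) = 0.09805 x 0.02602 = 0.002551 mol; V(KOH) at equivalence = 0.002551/0.1170 = 0.02181 L.
At equivalence all the acid is converted to CH3COO-; total volume = 0.02602 + 0.02181 = 0.04783 L, so [CH3COO-] = 0.002551/0.04783 = 0.05335 M.
Kb = Kw/Ka = 1.0e-14 / 1.8 x 10^-5 = 5.56e-10.
[OH^-] = sqrt(Kb x [CH3COO-]) = sqrt(5.56e-10 x 0.05335) = 5.44e-6 M.
pOH = 5.26, so pH = 14.00 - 5.26 = 8.74.

8.74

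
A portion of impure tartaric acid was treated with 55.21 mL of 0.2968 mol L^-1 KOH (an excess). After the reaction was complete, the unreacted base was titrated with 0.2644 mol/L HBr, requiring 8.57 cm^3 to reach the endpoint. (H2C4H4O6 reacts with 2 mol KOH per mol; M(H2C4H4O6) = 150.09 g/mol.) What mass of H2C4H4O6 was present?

1.06 g

Total n(KOH) added = 0.2968 x 0.05521 = 0.01639 mol.
n(HBr) used = 0.2644 x 0.008570 = 0.002266 mol, which equals the excess n(KOH).
So n(KOH) consumed by the sample = 0.01639 - 0.002266 = 0.01412 mol.
n(H2C4H4O6) = 0.01412 / 2 = 0.007060 mol.
mass = 0.007060 mol x 150.09 g/mol = 1.06 g.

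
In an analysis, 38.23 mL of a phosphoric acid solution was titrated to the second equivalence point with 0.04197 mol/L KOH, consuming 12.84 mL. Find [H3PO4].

n(KOH) = 0.04197 x 0.01284 = 0.0005389 mol.
At the second equivalence point, 2 mol OH^- react per mol H3PO4, so n(H3PO4) = 0.0005389 / 2 = 0.0002694 mol.
[H3PO4] = 0.0002694 / 0.03823 L = 0.00705 M.

0.00705 M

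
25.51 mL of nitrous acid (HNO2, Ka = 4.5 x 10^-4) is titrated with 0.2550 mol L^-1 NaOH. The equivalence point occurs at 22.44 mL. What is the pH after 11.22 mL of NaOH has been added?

3.35

11.22 mL is exactly half the equivalence volume (22.44/2), i.e. the half-equivalence point.
There, n(HA) = n(A^-), so pH = pKa = -log(4.5 x 10^-4) = 3.35.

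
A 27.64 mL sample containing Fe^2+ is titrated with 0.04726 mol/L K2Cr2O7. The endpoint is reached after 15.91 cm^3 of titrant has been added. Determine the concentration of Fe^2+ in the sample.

0.163 M

n(K2Cr2O7) = 0.04726 x 0.01591 = 0.0007519 mol.
From the balanced equation, 1 mol K2Cr2O7 reacts with 6 mol Fe^2+, so n(Fe^2+) = 0.0007519 x 6/1 = 0.004511 mol.
[Fe^2+] = 0.004511 / 0.02764 L = 0.163 M.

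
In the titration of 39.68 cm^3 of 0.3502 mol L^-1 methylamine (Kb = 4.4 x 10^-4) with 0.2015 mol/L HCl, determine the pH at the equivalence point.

5.77

n(CH3NH2) = 0.3502 x 0.03968 = 0.01390 mol; V(HCl) at equivalence = 0.01390/0.2015 = 0.06896 L.
At equivalence the base is fully converted to CH3NH3+; total volume = 0.1086 L, so [CH3NH3+] = 0.01390/0.1086 = 0.1279 M.
Ka(CH3NH3+) = Kw/Kb = 1.0e-14 / 4.4 x 10^-4 = 2.27e-11.
[H^+] = sqrt(Ka x [CH3NH3+]) = sqrt(2.27e-11 x 0.1279) = 1.70e-6 M.
pH = -log(1.70e-6) = 5.77.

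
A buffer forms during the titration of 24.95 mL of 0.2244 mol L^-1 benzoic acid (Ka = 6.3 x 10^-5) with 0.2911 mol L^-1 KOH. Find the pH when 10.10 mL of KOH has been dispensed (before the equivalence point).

4.24

Initial n(C6H5COOH) = 0.2244 x 0.02495 = 0.005599 mol.
n(KOH) added = 0.2911 x 0.01010 = 0.002940 mol, converting that many moles of C6H5COOH to C6H5COO-.
Remaining n(C6H5COOH) = 0.002659 mol; n(C6H5COO-) = 0.002940 mol.
By Henderson-Hasselbalch, pH = pKa + log([A^-]/[HA]) = 4.20 + log(0.002940/0.002659) = 4.20 + (+0.04) = 4.24.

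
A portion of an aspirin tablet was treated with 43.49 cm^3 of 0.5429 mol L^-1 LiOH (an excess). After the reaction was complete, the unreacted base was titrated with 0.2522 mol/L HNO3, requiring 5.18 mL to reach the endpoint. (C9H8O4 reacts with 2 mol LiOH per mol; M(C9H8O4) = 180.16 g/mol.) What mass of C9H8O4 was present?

2.01 g

Total n(LiOH) added = 0.5429 x 0.04349 = 0.02361 mol.
n(HNO3) used = 0.2522 x 0.005180 = 0.001306 mol, which equals the excess n(LiOH).
So n(LiOH) consumed by the sample = 0.02361 - 0.001306 = 0.02230 mol.
n(C9H8O4) = 0.02230 / 2 = 0.01115 mol.
mass = 0.01115 mol x 180.16 g/mol = 2.01 g.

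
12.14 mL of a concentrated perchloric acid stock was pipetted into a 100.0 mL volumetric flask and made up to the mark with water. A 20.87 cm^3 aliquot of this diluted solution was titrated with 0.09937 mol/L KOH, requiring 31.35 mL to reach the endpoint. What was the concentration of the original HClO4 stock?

n(KOH) = 0.09937 x 0.03135 = 0.003115 mol.
n(HClO4) in the aliquot = 0.003115 mol.
[diluted HClO4] = 0.003115 / 0.02087 = 0.1493 M.
Dilution factor = 100.0/12.14 = 8.237, so [stock] = 0.1493 x 8.237 = 1.23 M.

1.23 M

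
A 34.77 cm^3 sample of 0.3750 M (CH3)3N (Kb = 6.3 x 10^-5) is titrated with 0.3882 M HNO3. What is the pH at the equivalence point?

n((CH3)3N) = 0.3750 x 0.03477 = 0.01304 mol; V(HNO3) at equivalence = 0.01304/0.3882 = 0.03359 L.
At equivalence the base is fully converted to (CH3)3NH+; total volume = 0.06836 L, so [(CH3)3NH+] = 0.01304/0.06836 = 0.1907 M.
Ka((CH3)3NH+) = Kw/Kb = 1.0e-14 / 6.3 x 10^-5 = 1.59e-10.
[H^+] = sqrt(Ka x [(CH3)3NH+]) = sqrt(1.59e-10 x 0.1907) = 5.50e-6 M.
pH = -log(5.50e-6) = 5.26.

5.26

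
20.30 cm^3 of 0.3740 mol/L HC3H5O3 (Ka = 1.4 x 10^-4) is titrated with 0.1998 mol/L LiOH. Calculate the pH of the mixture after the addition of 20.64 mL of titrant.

Initial n(HC3H5O3) = 0.3740 x 0.02030 = 0.007592 mol.
n(LiOH) added = 0.1998 x 0.02064 = 0.004124 mol, converting that many moles of HC3H5O3 to C3H5O3-.
Remaining n(HC3H5O3) = 0.003468 mol; n(C3H5O3-) = 0.004124 mol.
By Henderson-Hasselbalch, pH = pKa + log([A^-]/[HA]) = 3.85 + log(0.004124/0.003468) = 3.85 + (+0.08) = 3.93.

3.93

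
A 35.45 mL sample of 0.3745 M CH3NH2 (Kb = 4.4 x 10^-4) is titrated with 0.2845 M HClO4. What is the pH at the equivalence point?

n(CH3NH2) = 0.3745 x 0.03545 = 0.01328 mol; V(HClO4) at equivalence = 0.01328/0.2845 = 0.04666 L.
At equivalence the base is fully converted to CH3NH3+; total volume = 0.08211 L, so [CH3NH3+] = 0.01328/0.08211 = 0.1617 M.
Ka(CH3NH3+) = Kw/Kb = 1.0e-14 / 4.4 x 10^-4 = 2.27e-11.
[H^+] = sqrt(Ka x [CH3NH3+]) = sqrt(2.27e-11 x 0.1617) = 1.92e-6 M.
pH = -log(1.92e-6) = 5.72.

5.72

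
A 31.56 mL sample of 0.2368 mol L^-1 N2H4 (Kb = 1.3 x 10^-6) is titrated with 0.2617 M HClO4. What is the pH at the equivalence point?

4.51

n(N2H4) = 0.2368 x 0.03156 = 0.007473 mol; V(HClO4) at equivalence = 0.007473/0.2617 = 0.02856 L.
At equivalence the base is fully converted to N2H5+; total volume = 0.06012 L, so [N2H5+] = 0.007473/0.06012 = 0.1243 M.
Ka(N2H5+) = Kw/Kb = 1.0e-14 / 1.3 x 10^-6 = 7.69e-9.
[H^+] = sqrt(Ka x [N2H5+]) = sqrt(7.69e-9 x 0.1243) = 3.09e-5 M.
pH = -log(3.09e-5) = 4.51.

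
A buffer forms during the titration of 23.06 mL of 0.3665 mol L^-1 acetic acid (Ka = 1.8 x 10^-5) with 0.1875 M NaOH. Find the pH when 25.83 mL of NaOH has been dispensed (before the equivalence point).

Initial n(CH3COOH) = 0.3665 x 0.02306 = 0.008451 mol.
n(NaOH) added = 0.1875 x 0.02583 = 0.004843 mol, converting that many moles of CH3COOH to CH3COO-.
Remaining n(CH3COOH) = 0.003608 mol; n(CH3COO-) = 0.004843 mol.
By Henderson-Hasselbalch, pH = pKa + log([A^-]/[HA]) = 4.74 + log(0.004843/0.003608) = 4.74 + (+0.13) = 4.87.

4.87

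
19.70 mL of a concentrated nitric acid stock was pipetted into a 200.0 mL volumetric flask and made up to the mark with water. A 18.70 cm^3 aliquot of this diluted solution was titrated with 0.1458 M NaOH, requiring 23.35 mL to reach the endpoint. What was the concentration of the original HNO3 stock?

n(NaOH) = 0.1458 x 0.02335 = 0.003404 mol.
n(HNO3) in the aliquot = 0.003404 mol.
[diluted HNO3] = 0.003404 / 0.01870 = 0.1821 M.
Dilution factor = 200.0/19.70 = 10.15, so [stock] = 0.1821 x 10.15 = 1.85 M.

1.85 M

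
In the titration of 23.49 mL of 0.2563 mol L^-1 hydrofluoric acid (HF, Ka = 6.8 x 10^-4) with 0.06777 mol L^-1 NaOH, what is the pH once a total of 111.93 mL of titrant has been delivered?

12.06

n(acid) = 0.2563 x 0.02349 = 0.006020 mol; n(NaOH) added = 0.06777 x 0.1119 = 0.007585 mol.
Base is in excess by 0.007585 - 0.006020 = 0.001565 mol in a total volume of 0.1354 L.
[OH^-] = 0.001565/0.1354 = 0.01156 M, so pOH = 1.94 and pH = 14.00 - 1.94 = 12.06.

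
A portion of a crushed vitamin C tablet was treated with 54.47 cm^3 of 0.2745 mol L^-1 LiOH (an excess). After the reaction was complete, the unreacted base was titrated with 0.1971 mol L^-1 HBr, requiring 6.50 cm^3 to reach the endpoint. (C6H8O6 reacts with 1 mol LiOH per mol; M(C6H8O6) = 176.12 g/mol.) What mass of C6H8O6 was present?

Total n(LiOH) added = 0.2745 x 0.05447 = 0.01495 mol.
n(HBr) used = 0.1971 x 0.006500 = 0.001281 mol, which equals the excess n(LiOH).
So n(LiOH) consumed by the sample = 0.01495 - 0.001281 = 0.01367 mol.
n(C6H8O6) = 0.01367 / 1 = 0.01367 mol.
mass = 0.01367 mol x 176.12 g/mol = 2.41 g.

2.41 g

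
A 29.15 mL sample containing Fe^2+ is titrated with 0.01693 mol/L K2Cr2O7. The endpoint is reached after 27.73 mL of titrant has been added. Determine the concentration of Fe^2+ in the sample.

n(K2Cr2O7) = 0.01693 x 0.02773 = 0.0004695 mol.
From the balanced equation, 1 mol K2Cr2O7 reacts with 6 mol Fe^2+, so n(Fe^2+) = 0.0004695 x 6/1 = 0.002817 mol.
[Fe^2+] = 0.002817 / 0.02915 L = 0.0966 M.

0.0966 M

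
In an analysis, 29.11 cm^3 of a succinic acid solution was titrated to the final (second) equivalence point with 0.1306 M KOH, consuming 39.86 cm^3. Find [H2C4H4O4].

n(KOH) = 0.1306 x 0.03986 = 0.005206 mol.
At the final (second) equivalence point, 2 mol OH^- react per mol H2C4H4O4, so n(H2C4H4O4) = 0.005206 / 2 = 0.002603 mol.
[H2C4H4O4] = 0.002603 / 0.02911 L = 0.0894 M.

0.0894 M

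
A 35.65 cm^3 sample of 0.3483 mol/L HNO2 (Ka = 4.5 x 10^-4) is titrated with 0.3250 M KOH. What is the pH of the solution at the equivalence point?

8.29

n(HNO2) = 0.3483 x 0.03565 = 0.01242 mol; V(KOH) at equivalence = 0.01242/0.3250 = 0.03821 L.
At equivalence all the acid is converted to NO2-; total volume = 0.03565 + 0.03821 = 0.07386 L, so [NO2-] = 0.01242/0.07386 = 0.1681 M.
Kb = Kw/Ka = 1.0e-14 / 4.5 x 10^-4 = 2.22e-11.
[OH^-] = sqrt(Kb x [NO2-]) = sqrt(2.22e-11 x 0.1681) = 1.93e-6 M.
pOH = 5.71, so pH = 14.00 - 5.71 = 8.29.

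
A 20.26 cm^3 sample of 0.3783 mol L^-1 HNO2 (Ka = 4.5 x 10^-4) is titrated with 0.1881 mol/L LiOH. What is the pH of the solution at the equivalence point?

8.22

n(HNO2) = 0.3783 x 0.02026 = 0.007664 mol; V(LiOH) at equivalence = 0.007664/0.1881 = 0.04075 L.
At equivalence all the acid is converted to NO2-; total volume = 0.02026 + 0.04075 = 0.06101 L, so [NO2-] = 0.007664/0.06101 = 0.1256 M.
Kb = Kw/Ka = 1.0e-14 / 4.5 x 10^-4 = 2.22e-11.
[OH^-] = sqrt(Kb x [NO2-]) = sqrt(2.22e-11 x 0.1256) = 1.67e-6 M.
pOH = 5.78, so pH = 14.00 - 5.78 = 8.22.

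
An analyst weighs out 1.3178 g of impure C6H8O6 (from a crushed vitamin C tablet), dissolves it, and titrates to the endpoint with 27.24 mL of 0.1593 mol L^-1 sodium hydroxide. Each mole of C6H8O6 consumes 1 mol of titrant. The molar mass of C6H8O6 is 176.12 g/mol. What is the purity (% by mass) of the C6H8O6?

58.0%

n(NaOH) = 0.1593 x 0.02724 = 0.004339 mol.
n(C6H8O6) = 0.004339 / 1 = 0.004339 mol.
mass of C6H8O6 = 0.004339 x 176.12 = 0.7642 g.
% purity = 0.7642 / 1.3178 x 100 = 58.0%.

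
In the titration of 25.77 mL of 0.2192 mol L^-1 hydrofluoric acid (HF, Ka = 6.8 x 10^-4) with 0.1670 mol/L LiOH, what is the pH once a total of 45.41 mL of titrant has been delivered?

12.43

n(acid) = 0.2192 x 0.02577 = 0.005649 mol; n(LiOH) added = 0.1670 x 0.04541 = 0.007583 mol.
Base is in excess by 0.007583 - 0.005649 = 0.001935 mol in a total volume of 0.07118 L.
[OH^-] = 0.001935/0.07118 = 0.02718 M, so pOH = 1.57 and pH = 14.00 - 1.57 = 12.43.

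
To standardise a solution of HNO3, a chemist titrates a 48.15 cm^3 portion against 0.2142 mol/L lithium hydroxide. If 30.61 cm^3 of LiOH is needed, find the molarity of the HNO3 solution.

n(LiOH) delivered = 0.2142 x 0.03061 = 0.006557 mol.
For a 1:1 reaction, n(HNO3) = 0.006557 mol.
[HNO3] = 0.006557 mol / 0.04815 L = 0.136 M.

0.136 M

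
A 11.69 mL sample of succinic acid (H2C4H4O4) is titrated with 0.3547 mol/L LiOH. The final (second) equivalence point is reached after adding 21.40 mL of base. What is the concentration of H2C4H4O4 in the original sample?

0.325 M

n(LiOH) = 0.3547 x 0.02140 = 0.007591 mol.
At the final (second) equivalence point, 2 mol OH^- react per mol H2C4H4O4, so n(H2C4H4O4) = 0.007591 / 2 = 0.003795 mol.
[H2C4H4O4] = 0.003795 / 0.01169 L = 0.325 M.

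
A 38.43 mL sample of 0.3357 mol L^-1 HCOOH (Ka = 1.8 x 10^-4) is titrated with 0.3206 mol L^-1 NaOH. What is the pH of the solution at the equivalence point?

n(HCOOH) = 0.3357 x 0.03843 = 0.01290 mol; V(NaOH) at equivalence = 0.01290/0.3206 = 0.04024 L.
At equivalence all the acid is converted to HCOO-; total volume = 0.03843 + 0.04024 = 0.07867 L, so [HCOO-] = 0.01290/0.07867 = 0.1640 M.
Kb = Kw/Ka = 1.0e-14 / 1.8 x 10^-4 = 5.56e-11.
[OH^-] = sqrt(Kb x [HCOO-]) = sqrt(5.56e-11 x 0.1640) = 3.02e-6 M.
pOH = 5.52, so pH = 14.00 - 5.52 = 8.48.

8.48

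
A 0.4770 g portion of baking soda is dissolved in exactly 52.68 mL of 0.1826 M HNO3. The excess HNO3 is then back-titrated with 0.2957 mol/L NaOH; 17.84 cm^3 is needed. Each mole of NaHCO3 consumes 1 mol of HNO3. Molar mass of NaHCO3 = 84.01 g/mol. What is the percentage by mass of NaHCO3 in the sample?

76.5%

Total n(HNO3) added = 0.1826 x 0.05268 = 0.009619 mol.
n(NaOH) used = 0.2957 x 0.01784 = 0.005275 mol, which equals the excess n(HNO3).
So n(HNO3) consumed by the sample = 0.009619 - 0.005275 = 0.004344 mol.
n(NaHCO3) = 0.004344 / 1 = 0.004344 mol.
mass NaHCO3 = 0.004344 x 84.01 = 0.3649 g, so %NaHCO3 = 0.3649/0.4770 x 100 = 76.5%.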